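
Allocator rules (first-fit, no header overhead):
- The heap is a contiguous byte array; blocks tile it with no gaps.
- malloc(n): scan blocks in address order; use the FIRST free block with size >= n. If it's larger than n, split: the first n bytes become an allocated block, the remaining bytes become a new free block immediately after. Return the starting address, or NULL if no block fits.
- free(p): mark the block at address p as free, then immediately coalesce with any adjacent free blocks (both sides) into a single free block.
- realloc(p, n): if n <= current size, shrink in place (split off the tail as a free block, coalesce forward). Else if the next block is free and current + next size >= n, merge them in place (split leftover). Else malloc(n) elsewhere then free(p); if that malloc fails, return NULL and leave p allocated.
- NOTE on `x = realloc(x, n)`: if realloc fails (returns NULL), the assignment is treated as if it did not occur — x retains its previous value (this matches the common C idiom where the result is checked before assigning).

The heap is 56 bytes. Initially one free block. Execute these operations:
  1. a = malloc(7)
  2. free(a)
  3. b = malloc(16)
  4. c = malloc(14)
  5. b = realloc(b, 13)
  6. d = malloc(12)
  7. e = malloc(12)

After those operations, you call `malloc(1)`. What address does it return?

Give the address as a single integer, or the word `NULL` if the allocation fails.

Op 1: a = malloc(7) -> a = 0; heap: [0-6 ALLOC][7-55 FREE]
Op 2: free(a) -> (freed a); heap: [0-55 FREE]
Op 3: b = malloc(16) -> b = 0; heap: [0-15 ALLOC][16-55 FREE]
Op 4: c = malloc(14) -> c = 16; heap: [0-15 ALLOC][16-29 ALLOC][30-55 FREE]
Op 5: b = realloc(b, 13) -> b = 0; heap: [0-12 ALLOC][13-15 FREE][16-29 ALLOC][30-55 FREE]
Op 6: d = malloc(12) -> d = 30; heap: [0-12 ALLOC][13-15 FREE][16-29 ALLOC][30-41 ALLOC][42-55 FREE]
Op 7: e = malloc(12) -> e = 42; heap: [0-12 ALLOC][13-15 FREE][16-29 ALLOC][30-41 ALLOC][42-53 ALLOC][54-55 FREE]
malloc(1): first-fit scan over [0-12 ALLOC][13-15 FREE][16-29 ALLOC][30-41 ALLOC][42-53 ALLOC][54-55 FREE] -> 13

Answer: 13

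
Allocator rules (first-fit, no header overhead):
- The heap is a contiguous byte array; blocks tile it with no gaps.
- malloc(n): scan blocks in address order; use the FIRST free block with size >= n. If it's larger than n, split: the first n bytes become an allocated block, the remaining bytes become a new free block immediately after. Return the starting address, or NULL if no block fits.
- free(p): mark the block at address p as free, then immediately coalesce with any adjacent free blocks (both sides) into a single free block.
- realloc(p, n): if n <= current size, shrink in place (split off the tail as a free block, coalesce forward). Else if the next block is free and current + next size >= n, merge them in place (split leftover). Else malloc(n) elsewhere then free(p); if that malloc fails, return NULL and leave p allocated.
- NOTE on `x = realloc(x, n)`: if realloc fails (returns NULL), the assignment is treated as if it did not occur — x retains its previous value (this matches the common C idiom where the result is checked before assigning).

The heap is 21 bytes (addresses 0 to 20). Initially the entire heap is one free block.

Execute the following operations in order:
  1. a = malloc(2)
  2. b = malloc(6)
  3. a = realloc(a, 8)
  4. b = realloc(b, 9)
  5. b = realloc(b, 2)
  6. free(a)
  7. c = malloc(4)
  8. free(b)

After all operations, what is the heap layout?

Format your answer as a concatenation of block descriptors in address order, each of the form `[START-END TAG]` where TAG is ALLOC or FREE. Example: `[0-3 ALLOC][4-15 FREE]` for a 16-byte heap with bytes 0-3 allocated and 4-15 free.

Answer: [0-3 FREE][4-7 ALLOC][8-20 FREE]

Derivation:
Op 1: a = malloc(2) -> a = 0; heap: [0-1 ALLOC][2-20 FREE]
Op 2: b = malloc(6) -> b = 2; heap: [0-1 ALLOC][2-7 ALLOC][8-20 FREE]
Op 3: a = realloc(a, 8) -> a = 8; heap: [0-1 FREE][2-7 ALLOC][8-15 ALLOC][16-20 FREE]
Op 4: b = realloc(b, 9) -> NULL (b unchanged); heap: [0-1 FREE][2-7 ALLOC][8-15 ALLOC][16-20 FREE]
Op 5: b = realloc(b, 2) -> b = 2; heap: [0-1 FREE][2-3 ALLOC][4-7 FREE][8-15 ALLOC][16-20 FREE]
Op 6: free(a) -> (freed a); heap: [0-1 FREE][2-3 ALLOC][4-20 FREE]
Op 7: c = malloc(4) -> c = 4; heap: [0-1 FREE][2-3 ALLOC][4-7 ALLOC][8-20 FREE]
Op 8: free(b) -> (freed b); heap: [0-3 FREE][4-7 ALLOC][8-20 FREE]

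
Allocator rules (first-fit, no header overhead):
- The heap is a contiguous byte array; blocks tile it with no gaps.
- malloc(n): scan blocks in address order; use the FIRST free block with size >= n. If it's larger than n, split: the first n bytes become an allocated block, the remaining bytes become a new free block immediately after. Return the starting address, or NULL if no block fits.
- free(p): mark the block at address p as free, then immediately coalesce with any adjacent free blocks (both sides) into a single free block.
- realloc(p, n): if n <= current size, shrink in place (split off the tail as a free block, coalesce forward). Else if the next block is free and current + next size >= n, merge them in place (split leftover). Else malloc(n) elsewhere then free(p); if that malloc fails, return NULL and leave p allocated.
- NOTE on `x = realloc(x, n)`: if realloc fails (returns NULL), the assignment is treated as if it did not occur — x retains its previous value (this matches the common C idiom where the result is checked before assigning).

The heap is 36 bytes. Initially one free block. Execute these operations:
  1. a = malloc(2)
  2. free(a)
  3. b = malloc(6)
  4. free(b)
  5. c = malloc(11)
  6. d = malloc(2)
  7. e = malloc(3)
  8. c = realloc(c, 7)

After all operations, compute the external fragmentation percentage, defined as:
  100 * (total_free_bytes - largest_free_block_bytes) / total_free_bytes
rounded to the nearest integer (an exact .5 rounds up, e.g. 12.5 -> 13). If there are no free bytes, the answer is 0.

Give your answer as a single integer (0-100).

Op 1: a = malloc(2) -> a = 0; heap: [0-1 ALLOC][2-35 FREE]
Op 2: free(a) -> (freed a); heap: [0-35 FREE]
Op 3: b = malloc(6) -> b = 0; heap: [0-5 ALLOC][6-35 FREE]
Op 4: free(b) -> (freed b); heap: [0-35 FREE]
Op 5: c = malloc(11) -> c = 0; heap: [0-10 ALLOC][11-35 FREE]
Op 6: d = malloc(2) -> d = 11; heap: [0-10 ALLOC][11-12 ALLOC][13-35 FREE]
Op 7: e = malloc(3) -> e = 13; heap: [0-10 ALLOC][11-12 ALLOC][13-15 ALLOC][16-35 FREE]
Op 8: c = realloc(c, 7) -> c = 0; heap: [0-6 ALLOC][7-10 FREE][11-12 ALLOC][13-15 ALLOC][16-35 FREE]
Free blocks: [4 20] total_free=24 largest=20 -> 100*(24-20)/24 = 400/24 ≈ 16.667 -> rounds to 17

Answer: 17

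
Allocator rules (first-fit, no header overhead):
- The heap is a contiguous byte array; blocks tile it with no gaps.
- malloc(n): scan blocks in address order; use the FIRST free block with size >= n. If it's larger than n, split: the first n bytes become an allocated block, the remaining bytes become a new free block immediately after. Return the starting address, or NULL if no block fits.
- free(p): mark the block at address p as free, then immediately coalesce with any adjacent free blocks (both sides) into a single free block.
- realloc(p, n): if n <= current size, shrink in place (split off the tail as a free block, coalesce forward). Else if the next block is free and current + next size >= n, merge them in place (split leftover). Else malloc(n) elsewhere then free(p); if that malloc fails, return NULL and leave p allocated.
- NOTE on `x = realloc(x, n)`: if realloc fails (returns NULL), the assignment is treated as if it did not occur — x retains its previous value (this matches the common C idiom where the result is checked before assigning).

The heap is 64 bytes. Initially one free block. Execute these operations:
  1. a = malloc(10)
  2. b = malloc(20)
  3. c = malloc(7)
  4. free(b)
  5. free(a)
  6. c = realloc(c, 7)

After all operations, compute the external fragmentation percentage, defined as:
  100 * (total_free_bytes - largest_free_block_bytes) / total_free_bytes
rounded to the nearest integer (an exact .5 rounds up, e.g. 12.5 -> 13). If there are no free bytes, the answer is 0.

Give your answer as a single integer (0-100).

Answer: 47

Derivation:
Op 1: a = malloc(10) -> a = 0; heap: [0-9 ALLOC][10-63 FREE]
Op 2: b = malloc(20) -> b = 10; heap: [0-9 ALLOC][10-29 ALLOC][30-63 FREE]
Op 3: c = malloc(7) -> c = 30; heap: [0-9 ALLOC][10-29 ALLOC][30-36 ALLOC][37-63 FREE]
Op 4: free(b) -> (freed b); heap: [0-9 ALLOC][10-29 FREE][30-36 ALLOC][37-63 FREE]
Op 5: free(a) -> (freed a); heap: [0-29 FREE][30-36 ALLOC][37-63 FREE]
Op 6: c = realloc(c, 7) -> c = 30; heap: [0-29 FREE][30-36 ALLOC][37-63 FREE]
Free blocks: [30 27] total_free=57 largest=30 -> 100*(57-30)/57 = 2700/57 ≈ 47.368 -> rounds to 47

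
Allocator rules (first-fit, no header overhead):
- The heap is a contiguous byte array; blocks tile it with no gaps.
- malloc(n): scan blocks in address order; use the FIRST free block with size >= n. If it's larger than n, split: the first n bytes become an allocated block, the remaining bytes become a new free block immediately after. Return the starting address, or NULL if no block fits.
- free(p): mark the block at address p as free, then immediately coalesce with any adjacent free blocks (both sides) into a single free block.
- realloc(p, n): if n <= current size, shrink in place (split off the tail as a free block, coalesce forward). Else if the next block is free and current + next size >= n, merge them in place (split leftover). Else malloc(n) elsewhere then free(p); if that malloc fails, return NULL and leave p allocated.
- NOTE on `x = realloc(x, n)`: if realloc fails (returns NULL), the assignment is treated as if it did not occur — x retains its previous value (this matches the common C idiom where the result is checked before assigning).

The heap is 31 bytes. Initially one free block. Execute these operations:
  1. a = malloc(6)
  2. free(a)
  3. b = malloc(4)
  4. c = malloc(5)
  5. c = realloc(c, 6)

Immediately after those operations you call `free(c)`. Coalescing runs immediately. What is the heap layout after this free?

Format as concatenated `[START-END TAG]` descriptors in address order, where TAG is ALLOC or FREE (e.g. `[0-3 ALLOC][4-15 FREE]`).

Op 1: a = malloc(6) -> a = 0; heap: [0-5 ALLOC][6-30 FREE]
Op 2: free(a) -> (freed a); heap: [0-30 FREE]
Op 3: b = malloc(4) -> b = 0; heap: [0-3 ALLOC][4-30 FREE]
Op 4: c = malloc(5) -> c = 4; heap: [0-3 ALLOC][4-8 ALLOC][9-30 FREE]
Op 5: c = realloc(c, 6) -> c = 4; heap: [0-3 ALLOC][4-9 ALLOC][10-30 FREE]
free(c): c = 4 -> block [4-9 ALLOC]; mark free, coalesce with adjacent free neighbors -> [0-3 ALLOC][4-30 FREE]

Answer: [0-3 ALLOC][4-30 FREE]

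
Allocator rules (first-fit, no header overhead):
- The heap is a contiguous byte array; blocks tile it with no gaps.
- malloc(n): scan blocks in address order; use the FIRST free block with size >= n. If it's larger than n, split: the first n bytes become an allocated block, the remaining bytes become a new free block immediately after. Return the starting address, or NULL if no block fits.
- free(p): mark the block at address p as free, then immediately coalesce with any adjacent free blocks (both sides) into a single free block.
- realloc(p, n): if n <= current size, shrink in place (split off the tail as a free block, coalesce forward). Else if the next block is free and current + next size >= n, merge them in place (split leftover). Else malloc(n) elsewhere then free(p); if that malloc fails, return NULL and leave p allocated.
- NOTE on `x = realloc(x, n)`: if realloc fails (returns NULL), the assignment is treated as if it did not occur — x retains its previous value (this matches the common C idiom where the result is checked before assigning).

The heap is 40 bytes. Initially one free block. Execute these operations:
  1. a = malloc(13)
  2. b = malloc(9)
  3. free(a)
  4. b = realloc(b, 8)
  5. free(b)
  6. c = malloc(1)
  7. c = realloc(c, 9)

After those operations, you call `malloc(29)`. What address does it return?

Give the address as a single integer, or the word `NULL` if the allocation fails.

Answer: 9

Derivation:
Op 1: a = malloc(13) -> a = 0; heap: [0-12 ALLOC][13-39 FREE]
Op 2: b = malloc(9) -> b = 13; heap: [0-12 ALLOC][13-21 ALLOC][22-39 FREE]
Op 3: free(a) -> (freed a); heap: [0-12 FREE][13-21 ALLOC][22-39 FREE]
Op 4: b = realloc(b, 8) -> b = 13; heap: [0-12 FREE][13-20 ALLOC][21-39 FREE]
Op 5: free(b) -> (freed b); heap: [0-39 FREE]
Op 6: c = malloc(1) -> c = 0; heap: [0-0 ALLOC][1-39 FREE]
Op 7: c = realloc(c, 9) -> c = 0; heap: [0-8 ALLOC][9-39 FREE]
malloc(29): first-fit scan over [0-8 ALLOC][9-39 FREE] -> 9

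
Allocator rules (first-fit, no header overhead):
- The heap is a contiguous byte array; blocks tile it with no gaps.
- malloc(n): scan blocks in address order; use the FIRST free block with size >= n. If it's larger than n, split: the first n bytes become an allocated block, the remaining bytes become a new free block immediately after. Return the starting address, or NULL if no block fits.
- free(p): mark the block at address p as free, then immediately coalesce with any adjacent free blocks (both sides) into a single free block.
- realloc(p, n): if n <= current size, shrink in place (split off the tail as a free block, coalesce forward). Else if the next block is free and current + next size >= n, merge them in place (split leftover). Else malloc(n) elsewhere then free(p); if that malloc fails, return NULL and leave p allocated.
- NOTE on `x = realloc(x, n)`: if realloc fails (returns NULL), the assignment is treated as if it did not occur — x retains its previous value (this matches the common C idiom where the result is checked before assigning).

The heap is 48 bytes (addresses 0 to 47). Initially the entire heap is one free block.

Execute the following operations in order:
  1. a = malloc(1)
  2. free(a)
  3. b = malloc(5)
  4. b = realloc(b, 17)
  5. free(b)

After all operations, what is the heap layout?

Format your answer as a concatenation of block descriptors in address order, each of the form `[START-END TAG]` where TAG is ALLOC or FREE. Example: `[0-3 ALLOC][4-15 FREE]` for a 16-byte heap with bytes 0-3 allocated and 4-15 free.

Answer: [0-47 FREE]

Derivation:
Op 1: a = malloc(1) -> a = 0; heap: [0-0 ALLOC][1-47 FREE]
Op 2: free(a) -> (freed a); heap: [0-47 FREE]
Op 3: b = malloc(5) -> b = 0; heap: [0-4 ALLOC][5-47 FREE]
Op 4: b = realloc(b, 17) -> b = 0; heap: [0-16 ALLOC][17-47 FREE]
Op 5: free(b) -> (freed b); heap: [0-47 FREE]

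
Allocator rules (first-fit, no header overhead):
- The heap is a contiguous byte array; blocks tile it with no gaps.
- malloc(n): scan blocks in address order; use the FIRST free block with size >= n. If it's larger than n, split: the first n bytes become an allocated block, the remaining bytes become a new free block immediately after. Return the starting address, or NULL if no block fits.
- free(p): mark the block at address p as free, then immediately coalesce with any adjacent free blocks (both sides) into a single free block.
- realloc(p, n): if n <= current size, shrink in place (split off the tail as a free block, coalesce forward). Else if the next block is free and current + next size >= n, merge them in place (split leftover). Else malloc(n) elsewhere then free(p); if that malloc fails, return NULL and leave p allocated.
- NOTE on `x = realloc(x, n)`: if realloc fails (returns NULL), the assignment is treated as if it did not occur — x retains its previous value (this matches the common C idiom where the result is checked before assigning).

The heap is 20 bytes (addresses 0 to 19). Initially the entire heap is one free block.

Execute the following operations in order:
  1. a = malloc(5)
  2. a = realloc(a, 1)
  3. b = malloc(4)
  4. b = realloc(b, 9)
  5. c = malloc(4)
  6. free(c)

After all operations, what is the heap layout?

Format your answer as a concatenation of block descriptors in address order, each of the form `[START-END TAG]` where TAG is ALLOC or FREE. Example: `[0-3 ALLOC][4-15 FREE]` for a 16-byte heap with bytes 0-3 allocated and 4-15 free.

Answer: [0-0 ALLOC][1-9 ALLOC][10-19 FREE]

Derivation:
Op 1: a = malloc(5) -> a = 0; heap: [0-4 ALLOC][5-19 FREE]
Op 2: a = realloc(a, 1) -> a = 0; heap: [0-0 ALLOC][1-19 FREE]
Op 3: b = malloc(4) -> b = 1; heap: [0-0 ALLOC][1-4 ALLOC][5-19 FREE]
Op 4: b = realloc(b, 9) -> b = 1; heap: [0-0 ALLOC][1-9 ALLOC][10-19 FREE]
Op 5: c = malloc(4) -> c = 10; heap: [0-0 ALLOC][1-9 ALLOC][10-13 ALLOC][14-19 FREE]
Op 6: free(c) -> (freed c); heap: [0-0 ALLOC][1-9 ALLOC][10-19 FREE]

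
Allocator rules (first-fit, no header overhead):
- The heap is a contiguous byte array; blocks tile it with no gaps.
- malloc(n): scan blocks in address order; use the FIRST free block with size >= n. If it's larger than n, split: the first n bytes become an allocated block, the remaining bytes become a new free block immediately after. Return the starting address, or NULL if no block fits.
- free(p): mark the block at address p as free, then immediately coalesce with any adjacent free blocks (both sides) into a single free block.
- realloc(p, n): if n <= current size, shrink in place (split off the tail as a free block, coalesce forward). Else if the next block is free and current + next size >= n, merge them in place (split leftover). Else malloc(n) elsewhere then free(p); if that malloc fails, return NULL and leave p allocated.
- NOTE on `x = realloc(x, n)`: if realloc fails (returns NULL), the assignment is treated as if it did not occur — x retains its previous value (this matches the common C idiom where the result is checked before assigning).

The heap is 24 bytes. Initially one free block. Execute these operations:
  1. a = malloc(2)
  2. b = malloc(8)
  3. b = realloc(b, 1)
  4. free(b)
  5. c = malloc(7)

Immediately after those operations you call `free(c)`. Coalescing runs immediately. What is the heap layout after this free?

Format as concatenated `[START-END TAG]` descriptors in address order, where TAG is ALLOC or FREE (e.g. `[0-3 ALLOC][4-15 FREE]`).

Answer: [0-1 ALLOC][2-23 FREE]

Derivation:
Op 1: a = malloc(2) -> a = 0; heap: [0-1 ALLOC][2-23 FREE]
Op 2: b = malloc(8) -> b = 2; heap: [0-1 ALLOC][2-9 ALLOC][10-23 FREE]
Op 3: b = realloc(b, 1) -> b = 2; heap: [0-1 ALLOC][2-2 ALLOC][3-23 FREE]
Op 4: free(b) -> (freed b); heap: [0-1 ALLOC][2-23 FREE]
Op 5: c = malloc(7) -> c = 2; heap: [0-1 ALLOC][2-8 ALLOC][9-23 FREE]
free(c): c = 2 -> block [2-8 ALLOC]; mark free, coalesce with adjacent free neighbors -> [0-1 ALLOC][2-23 FREE]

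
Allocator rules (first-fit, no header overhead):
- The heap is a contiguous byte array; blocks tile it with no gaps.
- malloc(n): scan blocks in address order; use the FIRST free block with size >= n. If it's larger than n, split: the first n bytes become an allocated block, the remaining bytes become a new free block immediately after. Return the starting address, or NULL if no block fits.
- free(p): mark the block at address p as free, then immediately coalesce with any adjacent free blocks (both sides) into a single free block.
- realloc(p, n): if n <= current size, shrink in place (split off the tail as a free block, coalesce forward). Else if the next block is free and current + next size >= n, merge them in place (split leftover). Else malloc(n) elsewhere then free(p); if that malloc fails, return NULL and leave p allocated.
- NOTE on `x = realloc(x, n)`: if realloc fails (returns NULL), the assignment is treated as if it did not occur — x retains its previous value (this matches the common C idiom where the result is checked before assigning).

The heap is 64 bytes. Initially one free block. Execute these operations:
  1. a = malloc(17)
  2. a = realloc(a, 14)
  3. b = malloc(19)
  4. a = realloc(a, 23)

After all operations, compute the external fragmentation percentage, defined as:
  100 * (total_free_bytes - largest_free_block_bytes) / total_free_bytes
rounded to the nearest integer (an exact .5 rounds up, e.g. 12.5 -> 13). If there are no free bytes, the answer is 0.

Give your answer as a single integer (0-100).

Op 1: a = malloc(17) -> a = 0; heap: [0-16 ALLOC][17-63 FREE]
Op 2: a = realloc(a, 14) -> a = 0; heap: [0-13 ALLOC][14-63 FREE]
Op 3: b = malloc(19) -> b = 14; heap: [0-13 ALLOC][14-32 ALLOC][33-63 FREE]
Op 4: a = realloc(a, 23) -> a = 33; heap: [0-13 FREE][14-32 ALLOC][33-55 ALLOC][56-63 FREE]
Free blocks: [14 8] total_free=22 largest=14 -> 100*(22-14)/22 = 800/22 ≈ 36.364 -> rounds to 36

Answer: 36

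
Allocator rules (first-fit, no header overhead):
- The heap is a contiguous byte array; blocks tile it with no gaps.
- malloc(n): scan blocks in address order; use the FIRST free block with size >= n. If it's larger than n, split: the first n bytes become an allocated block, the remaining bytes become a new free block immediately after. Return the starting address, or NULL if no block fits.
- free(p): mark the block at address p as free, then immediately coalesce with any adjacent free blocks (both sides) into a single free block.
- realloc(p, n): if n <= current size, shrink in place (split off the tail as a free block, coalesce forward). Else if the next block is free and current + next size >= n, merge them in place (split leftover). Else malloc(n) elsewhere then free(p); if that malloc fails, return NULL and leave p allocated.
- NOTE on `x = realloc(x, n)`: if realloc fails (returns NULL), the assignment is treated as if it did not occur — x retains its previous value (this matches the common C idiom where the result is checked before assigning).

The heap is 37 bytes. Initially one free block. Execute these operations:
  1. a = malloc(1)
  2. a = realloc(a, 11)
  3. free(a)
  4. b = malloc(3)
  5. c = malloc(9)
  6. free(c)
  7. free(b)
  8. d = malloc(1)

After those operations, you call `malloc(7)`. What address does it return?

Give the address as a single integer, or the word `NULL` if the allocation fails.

Answer: 1

Derivation:
Op 1: a = malloc(1) -> a = 0; heap: [0-0 ALLOC][1-36 FREE]
Op 2: a = realloc(a, 11) -> a = 0; heap: [0-10 ALLOC][11-36 FREE]
Op 3: free(a) -> (freed a); heap: [0-36 FREE]
Op 4: b = malloc(3) -> b = 0; heap: [0-2 ALLOC][3-36 FREE]
Op 5: c = malloc(9) -> c = 3; heap: [0-2 ALLOC][3-11 ALLOC][12-36 FREE]
Op 6: free(c) -> (freed c); heap: [0-2 ALLOC][3-36 FREE]
Op 7: free(b) -> (freed b); heap: [0-36 FREE]
Op 8: d = malloc(1) -> d = 0; heap: [0-0 ALLOC][1-36 FREE]
malloc(7): first-fit scan over [0-0 ALLOC][1-36 FREE] -> 1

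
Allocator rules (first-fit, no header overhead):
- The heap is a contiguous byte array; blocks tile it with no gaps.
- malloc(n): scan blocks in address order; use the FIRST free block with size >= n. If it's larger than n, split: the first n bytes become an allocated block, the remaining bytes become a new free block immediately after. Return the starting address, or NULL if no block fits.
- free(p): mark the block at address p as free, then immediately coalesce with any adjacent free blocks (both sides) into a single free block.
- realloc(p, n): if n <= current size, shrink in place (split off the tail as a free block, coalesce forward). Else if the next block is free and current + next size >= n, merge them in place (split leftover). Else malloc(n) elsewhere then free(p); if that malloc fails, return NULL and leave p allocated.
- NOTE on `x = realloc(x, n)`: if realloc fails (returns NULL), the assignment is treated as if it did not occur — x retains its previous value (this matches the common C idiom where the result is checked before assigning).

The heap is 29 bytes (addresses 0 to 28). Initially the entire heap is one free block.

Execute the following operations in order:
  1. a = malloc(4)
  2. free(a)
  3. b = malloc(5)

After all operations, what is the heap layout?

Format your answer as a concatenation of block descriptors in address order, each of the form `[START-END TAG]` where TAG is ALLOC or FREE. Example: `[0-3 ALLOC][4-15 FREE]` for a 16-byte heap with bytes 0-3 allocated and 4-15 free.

Op 1: a = malloc(4) -> a = 0; heap: [0-3 ALLOC][4-28 FREE]
Op 2: free(a) -> (freed a); heap: [0-28 FREE]
Op 3: b = malloc(5) -> b = 0; heap: [0-4 ALLOC][5-28 FREE]

Answer: [0-4 ALLOC][5-28 FREE]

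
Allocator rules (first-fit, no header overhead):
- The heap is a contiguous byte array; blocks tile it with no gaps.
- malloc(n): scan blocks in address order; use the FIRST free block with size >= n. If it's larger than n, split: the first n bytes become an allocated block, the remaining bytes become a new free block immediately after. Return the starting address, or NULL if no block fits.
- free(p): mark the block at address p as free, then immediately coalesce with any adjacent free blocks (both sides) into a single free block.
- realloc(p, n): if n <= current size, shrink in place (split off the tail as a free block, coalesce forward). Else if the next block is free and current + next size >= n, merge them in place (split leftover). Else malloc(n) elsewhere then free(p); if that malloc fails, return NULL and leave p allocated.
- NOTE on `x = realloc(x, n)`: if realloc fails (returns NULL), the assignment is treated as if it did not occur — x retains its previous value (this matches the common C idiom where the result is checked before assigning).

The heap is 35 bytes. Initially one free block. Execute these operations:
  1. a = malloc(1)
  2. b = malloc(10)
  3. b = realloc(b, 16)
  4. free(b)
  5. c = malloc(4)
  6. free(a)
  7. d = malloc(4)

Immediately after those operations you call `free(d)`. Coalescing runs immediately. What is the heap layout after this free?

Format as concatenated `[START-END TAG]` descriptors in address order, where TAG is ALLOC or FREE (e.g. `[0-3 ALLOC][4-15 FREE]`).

Op 1: a = malloc(1) -> a = 0; heap: [0-0 ALLOC][1-34 FREE]
Op 2: b = malloc(10) -> b = 1; heap: [0-0 ALLOC][1-10 ALLOC][11-34 FREE]
Op 3: b = realloc(b, 16) -> b = 1; heap: [0-0 ALLOC][1-16 ALLOC][17-34 FREE]
Op 4: free(b) -> (freed b); heap: [0-0 ALLOC][1-34 FREE]
Op 5: c = malloc(4) -> c = 1; heap: [0-0 ALLOC][1-4 ALLOC][5-34 FREE]
Op 6: free(a) -> (freed a); heap: [0-0 FREE][1-4 ALLOC][5-34 FREE]
Op 7: d = malloc(4) -> d = 5; heap: [0-0 FREE][1-4 ALLOC][5-8 ALLOC][9-34 FREE]
free(d): d = 5 -> block [5-8 ALLOC]; mark free, coalesce with adjacent free neighbors -> [0-0 FREE][1-4 ALLOC][5-34 FREE]

Answer: [0-0 FREE][1-4 ALLOC][5-34 FREE]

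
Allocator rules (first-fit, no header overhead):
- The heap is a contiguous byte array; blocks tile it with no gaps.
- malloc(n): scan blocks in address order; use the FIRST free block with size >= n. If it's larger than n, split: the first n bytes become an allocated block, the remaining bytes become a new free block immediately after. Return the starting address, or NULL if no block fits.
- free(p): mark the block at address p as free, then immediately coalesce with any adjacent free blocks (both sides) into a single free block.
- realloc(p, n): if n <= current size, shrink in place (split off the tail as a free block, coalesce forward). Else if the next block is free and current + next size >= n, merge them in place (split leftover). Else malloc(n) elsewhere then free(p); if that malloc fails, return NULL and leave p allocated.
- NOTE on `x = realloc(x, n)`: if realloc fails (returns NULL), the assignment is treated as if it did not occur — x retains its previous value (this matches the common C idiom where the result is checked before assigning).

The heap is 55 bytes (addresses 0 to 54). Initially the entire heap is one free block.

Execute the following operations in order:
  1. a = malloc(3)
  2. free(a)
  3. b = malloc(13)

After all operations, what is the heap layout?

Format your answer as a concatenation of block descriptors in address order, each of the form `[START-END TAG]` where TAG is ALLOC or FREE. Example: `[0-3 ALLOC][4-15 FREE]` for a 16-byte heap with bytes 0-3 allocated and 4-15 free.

Answer: [0-12 ALLOC][13-54 FREE]

Derivation:
Op 1: a = malloc(3) -> a = 0; heap: [0-2 ALLOC][3-54 FREE]
Op 2: free(a) -> (freed a); heap: [0-54 FREE]
Op 3: b = malloc(13) -> b = 0; heap: [0-12 ALLOC][13-54 FREE]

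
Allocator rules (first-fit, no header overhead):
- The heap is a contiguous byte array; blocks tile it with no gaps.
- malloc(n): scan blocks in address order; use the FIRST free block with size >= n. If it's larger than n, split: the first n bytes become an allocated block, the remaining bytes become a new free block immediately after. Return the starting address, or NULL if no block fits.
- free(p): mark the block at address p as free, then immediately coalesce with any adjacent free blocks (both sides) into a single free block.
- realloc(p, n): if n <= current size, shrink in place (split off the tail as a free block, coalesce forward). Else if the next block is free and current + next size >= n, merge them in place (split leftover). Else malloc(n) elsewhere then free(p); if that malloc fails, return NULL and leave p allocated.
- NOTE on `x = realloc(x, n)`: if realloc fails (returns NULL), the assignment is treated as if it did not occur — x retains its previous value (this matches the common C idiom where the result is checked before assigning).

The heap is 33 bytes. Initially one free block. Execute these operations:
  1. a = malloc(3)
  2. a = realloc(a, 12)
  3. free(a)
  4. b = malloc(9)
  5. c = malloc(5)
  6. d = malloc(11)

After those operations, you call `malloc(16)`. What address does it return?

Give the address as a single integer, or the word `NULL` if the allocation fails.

Answer: NULL

Derivation:
Op 1: a = malloc(3) -> a = 0; heap: [0-2 ALLOC][3-32 FREE]
Op 2: a = realloc(a, 12) -> a = 0; heap: [0-11 ALLOC][12-32 FREE]
Op 3: free(a) -> (freed a); heap: [0-32 FREE]
Op 4: b = malloc(9) -> b = 0; heap: [0-8 ALLOC][9-32 FREE]
Op 5: c = malloc(5) -> c = 9; heap: [0-8 ALLOC][9-13 ALLOC][14-32 FREE]
Op 6: d = malloc(11) -> d = 14; heap: [0-8 ALLOC][9-13 ALLOC][14-24 ALLOC][25-32 FREE]
malloc(16): first-fit scan over [0-8 ALLOC][9-13 ALLOC][14-24 ALLOC][25-32 FREE] -> NULL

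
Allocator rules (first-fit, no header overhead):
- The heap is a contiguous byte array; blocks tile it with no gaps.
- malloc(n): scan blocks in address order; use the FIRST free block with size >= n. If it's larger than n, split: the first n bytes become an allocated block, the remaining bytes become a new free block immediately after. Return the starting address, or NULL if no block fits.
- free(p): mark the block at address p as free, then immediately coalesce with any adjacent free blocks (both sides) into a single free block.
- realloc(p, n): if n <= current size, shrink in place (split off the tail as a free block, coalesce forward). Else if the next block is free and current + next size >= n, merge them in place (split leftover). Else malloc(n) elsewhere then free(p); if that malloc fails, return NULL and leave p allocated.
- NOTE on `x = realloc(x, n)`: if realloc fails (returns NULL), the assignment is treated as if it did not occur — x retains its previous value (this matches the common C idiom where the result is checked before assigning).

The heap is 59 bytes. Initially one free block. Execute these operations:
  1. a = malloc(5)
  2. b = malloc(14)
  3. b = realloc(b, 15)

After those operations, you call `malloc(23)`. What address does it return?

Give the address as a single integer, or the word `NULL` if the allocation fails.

Answer: 20

Derivation:
Op 1: a = malloc(5) -> a = 0; heap: [0-4 ALLOC][5-58 FREE]
Op 2: b = malloc(14) -> b = 5; heap: [0-4 ALLOC][5-18 ALLOC][19-58 FREE]
Op 3: b = realloc(b, 15) -> b = 5; heap: [0-4 ALLOC][5-19 ALLOC][20-58 FREE]
malloc(23): first-fit scan over [0-4 ALLOC][5-19 ALLOC][20-58 FREE] -> 20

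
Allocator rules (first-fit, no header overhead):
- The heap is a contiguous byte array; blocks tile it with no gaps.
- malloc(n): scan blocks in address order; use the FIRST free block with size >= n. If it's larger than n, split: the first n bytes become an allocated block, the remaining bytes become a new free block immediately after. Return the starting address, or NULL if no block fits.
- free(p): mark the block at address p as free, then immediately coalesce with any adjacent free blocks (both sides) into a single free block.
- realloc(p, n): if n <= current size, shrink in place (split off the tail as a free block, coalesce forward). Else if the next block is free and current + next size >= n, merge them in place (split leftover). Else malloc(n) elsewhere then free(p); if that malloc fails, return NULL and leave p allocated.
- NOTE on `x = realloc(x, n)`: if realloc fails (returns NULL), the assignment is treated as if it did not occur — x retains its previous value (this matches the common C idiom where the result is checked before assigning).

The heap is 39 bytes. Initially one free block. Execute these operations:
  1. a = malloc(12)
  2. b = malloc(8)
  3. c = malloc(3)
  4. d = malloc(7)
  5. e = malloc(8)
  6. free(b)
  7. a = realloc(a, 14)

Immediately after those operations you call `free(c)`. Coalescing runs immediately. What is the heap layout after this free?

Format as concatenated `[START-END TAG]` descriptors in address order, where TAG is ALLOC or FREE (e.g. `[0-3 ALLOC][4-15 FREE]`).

Answer: [0-13 ALLOC][14-22 FREE][23-29 ALLOC][30-37 ALLOC][38-38 FREE]

Derivation:
Op 1: a = malloc(12) -> a = 0; heap: [0-11 ALLOC][12-38 FREE]
Op 2: b = malloc(8) -> b = 12; heap: [0-11 ALLOC][12-19 ALLOC][20-38 FREE]
Op 3: c = malloc(3) -> c = 20; heap: [0-11 ALLOC][12-19 ALLOC][20-22 ALLOC][23-38 FREE]
Op 4: d = malloc(7) -> d = 23; heap: [0-11 ALLOC][12-19 ALLOC][20-22 ALLOC][23-29 ALLOC][30-38 FREE]
Op 5: e = malloc(8) -> e = 30; heap: [0-11 ALLOC][12-19 ALLOC][20-22 ALLOC][23-29 ALLOC][30-37 ALLOC][38-38 FREE]
Op 6: free(b) -> (freed b); heap: [0-11 ALLOC][12-19 FREE][20-22 ALLOC][23-29 ALLOC][30-37 ALLOC][38-38 FREE]
Op 7: a = realloc(a, 14) -> a = 0; heap: [0-13 ALLOC][14-19 FREE][20-22 ALLOC][23-29 ALLOC][30-37 ALLOC][38-38 FREE]
free(c): c = 20 -> block [20-22 ALLOC]; mark free, coalesce with adjacent free neighbors -> [0-13 ALLOC][14-22 FREE][23-29 ALLOC][30-37 ALLOC][38-38 FREE]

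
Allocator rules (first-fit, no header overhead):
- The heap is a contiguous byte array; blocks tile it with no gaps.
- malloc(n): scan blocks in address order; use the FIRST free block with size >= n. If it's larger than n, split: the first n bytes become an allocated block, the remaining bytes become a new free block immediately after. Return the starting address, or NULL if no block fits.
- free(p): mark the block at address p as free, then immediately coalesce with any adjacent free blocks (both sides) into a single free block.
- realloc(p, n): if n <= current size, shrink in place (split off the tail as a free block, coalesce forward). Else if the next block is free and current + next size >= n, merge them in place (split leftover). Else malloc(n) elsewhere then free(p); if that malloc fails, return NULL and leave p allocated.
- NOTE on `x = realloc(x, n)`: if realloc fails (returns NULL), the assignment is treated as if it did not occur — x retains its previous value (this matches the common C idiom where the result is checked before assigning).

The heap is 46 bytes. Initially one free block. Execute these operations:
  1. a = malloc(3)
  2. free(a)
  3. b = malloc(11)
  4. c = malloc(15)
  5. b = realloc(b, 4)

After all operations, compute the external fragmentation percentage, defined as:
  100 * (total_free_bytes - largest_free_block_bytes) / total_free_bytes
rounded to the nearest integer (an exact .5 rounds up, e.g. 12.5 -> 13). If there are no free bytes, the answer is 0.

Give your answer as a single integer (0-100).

Answer: 26

Derivation:
Op 1: a = malloc(3) -> a = 0; heap: [0-2 ALLOC][3-45 FREE]
Op 2: free(a) -> (freed a); heap: [0-45 FREE]
Op 3: b = malloc(11) -> b = 0; heap: [0-10 ALLOC][11-45 FREE]
Op 4: c = malloc(15) -> c = 11; heap: [0-10 ALLOC][11-25 ALLOC][26-45 FREE]
Op 5: b = realloc(b, 4) -> b = 0; heap: [0-3 ALLOC][4-10 FREE][11-25 ALLOC][26-45 FREE]
Free blocks: [7 20] total_free=27 largest=20 -> 100*(27-20)/27 = 700/27 ≈ 25.926 -> rounds to 26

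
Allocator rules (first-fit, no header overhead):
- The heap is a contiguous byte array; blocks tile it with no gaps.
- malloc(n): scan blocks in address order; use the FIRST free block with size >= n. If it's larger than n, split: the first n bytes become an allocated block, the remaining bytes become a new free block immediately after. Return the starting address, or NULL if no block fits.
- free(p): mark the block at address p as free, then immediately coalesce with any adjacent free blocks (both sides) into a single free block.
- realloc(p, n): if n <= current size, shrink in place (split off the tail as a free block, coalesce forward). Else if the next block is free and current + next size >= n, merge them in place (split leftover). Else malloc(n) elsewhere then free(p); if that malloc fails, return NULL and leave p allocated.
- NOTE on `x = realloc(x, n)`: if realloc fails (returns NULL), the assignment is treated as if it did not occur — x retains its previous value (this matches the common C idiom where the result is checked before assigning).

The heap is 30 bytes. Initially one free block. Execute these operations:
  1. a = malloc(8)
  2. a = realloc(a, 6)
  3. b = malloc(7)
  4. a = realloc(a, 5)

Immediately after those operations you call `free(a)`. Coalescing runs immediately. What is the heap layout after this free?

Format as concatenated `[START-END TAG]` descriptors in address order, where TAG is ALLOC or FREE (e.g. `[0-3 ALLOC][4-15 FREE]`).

Answer: [0-5 FREE][6-12 ALLOC][13-29 FREE]

Derivation:
Op 1: a = malloc(8) -> a = 0; heap: [0-7 ALLOC][8-29 FREE]
Op 2: a = realloc(a, 6) -> a = 0; heap: [0-5 ALLOC][6-29 FREE]
Op 3: b = malloc(7) -> b = 6; heap: [0-5 ALLOC][6-12 ALLOC][13-29 FREE]
Op 4: a = realloc(a, 5) -> a = 0; heap: [0-4 ALLOC][5-5 FREE][6-12 ALLOC][13-29 FREE]
free(a): a = 0 -> block [0-4 ALLOC]; mark free, coalesce with adjacent free neighbors -> [0-5 FREE][6-12 ALLOC][13-29 FREE]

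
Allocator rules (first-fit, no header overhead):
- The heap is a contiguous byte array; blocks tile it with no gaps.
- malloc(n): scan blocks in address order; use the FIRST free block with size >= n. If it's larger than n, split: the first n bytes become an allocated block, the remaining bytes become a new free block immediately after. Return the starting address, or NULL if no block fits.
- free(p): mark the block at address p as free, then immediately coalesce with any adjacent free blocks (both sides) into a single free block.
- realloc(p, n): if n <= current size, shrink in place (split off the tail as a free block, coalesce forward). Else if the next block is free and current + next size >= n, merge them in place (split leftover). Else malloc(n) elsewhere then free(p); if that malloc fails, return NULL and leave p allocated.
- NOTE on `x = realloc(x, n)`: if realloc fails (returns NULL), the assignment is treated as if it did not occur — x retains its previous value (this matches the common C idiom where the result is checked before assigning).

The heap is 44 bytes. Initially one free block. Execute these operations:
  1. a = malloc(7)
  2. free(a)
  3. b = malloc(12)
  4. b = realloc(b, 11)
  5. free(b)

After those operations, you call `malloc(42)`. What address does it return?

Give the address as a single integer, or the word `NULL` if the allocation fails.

Op 1: a = malloc(7) -> a = 0; heap: [0-6 ALLOC][7-43 FREE]
Op 2: free(a) -> (freed a); heap: [0-43 FREE]
Op 3: b = malloc(12) -> b = 0; heap: [0-11 ALLOC][12-43 FREE]
Op 4: b = realloc(b, 11) -> b = 0; heap: [0-10 ALLOC][11-43 FREE]
Op 5: free(b) -> (freed b); heap: [0-43 FREE]
malloc(42): first-fit scan over [0-43 FREE] -> 0

Answer: 0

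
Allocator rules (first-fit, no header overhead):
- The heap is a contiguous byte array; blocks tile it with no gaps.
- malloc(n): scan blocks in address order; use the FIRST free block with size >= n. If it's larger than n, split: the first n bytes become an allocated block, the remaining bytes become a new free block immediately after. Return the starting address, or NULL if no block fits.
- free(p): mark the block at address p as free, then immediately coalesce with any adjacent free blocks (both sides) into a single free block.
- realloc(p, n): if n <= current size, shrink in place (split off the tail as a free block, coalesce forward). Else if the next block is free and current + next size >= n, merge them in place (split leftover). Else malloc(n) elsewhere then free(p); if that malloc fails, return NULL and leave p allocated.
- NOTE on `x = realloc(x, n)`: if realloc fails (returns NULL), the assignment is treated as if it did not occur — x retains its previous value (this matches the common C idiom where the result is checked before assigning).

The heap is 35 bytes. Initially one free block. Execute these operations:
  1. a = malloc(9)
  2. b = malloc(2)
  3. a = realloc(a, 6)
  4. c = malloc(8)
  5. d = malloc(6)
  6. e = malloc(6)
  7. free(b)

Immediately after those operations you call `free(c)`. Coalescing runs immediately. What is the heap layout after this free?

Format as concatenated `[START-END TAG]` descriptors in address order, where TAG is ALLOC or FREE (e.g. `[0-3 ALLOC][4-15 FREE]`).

Op 1: a = malloc(9) -> a = 0; heap: [0-8 ALLOC][9-34 FREE]
Op 2: b = malloc(2) -> b = 9; heap: [0-8 ALLOC][9-10 ALLOC][11-34 FREE]
Op 3: a = realloc(a, 6) -> a = 0; heap: [0-5 ALLOC][6-8 FREE][9-10 ALLOC][11-34 FREE]
Op 4: c = malloc(8) -> c = 11; heap: [0-5 ALLOC][6-8 FREE][9-10 ALLOC][11-18 ALLOC][19-34 FREE]
Op 5: d = malloc(6) -> d = 19; heap: [0-5 ALLOC][6-8 FREE][9-10 ALLOC][11-18 ALLOC][19-24 ALLOC][25-34 FREE]
Op 6: e = malloc(6) -> e = 25; heap: [0-5 ALLOC][6-8 FREE][9-10 ALLOC][11-18 ALLOC][19-24 ALLOC][25-30 ALLOC][31-34 FREE]
Op 7: free(b) -> (freed b); heap: [0-5 ALLOC][6-10 FREE][11-18 ALLOC][19-24 ALLOC][25-30 ALLOC][31-34 FREE]
free(c): c = 11 -> block [11-18 ALLOC]; mark free, coalesce with adjacent free neighbors -> [0-5 ALLOC][6-18 FREE][19-24 ALLOC][25-30 ALLOC][31-34 FREE]

Answer: [0-5 ALLOC][6-18 FREE][19-24 ALLOC][25-30 ALLOC][31-34 FREE]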